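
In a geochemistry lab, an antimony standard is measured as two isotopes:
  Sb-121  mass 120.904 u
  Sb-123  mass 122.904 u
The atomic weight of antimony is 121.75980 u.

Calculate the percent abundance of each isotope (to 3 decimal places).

Sb-121: 57.210%, Sb-123: 42.790%

Writing the weighted mean with unknown fraction x of Sb-121:
120.904·x + 122.904·(1 − x) = 121.75980
(120.904 − 122.904)·x = 121.75980 − 122.904
x = -1.14420 / -2.000 = 0.57210 → 57.210% Sb-121, 42.790% Sb-123.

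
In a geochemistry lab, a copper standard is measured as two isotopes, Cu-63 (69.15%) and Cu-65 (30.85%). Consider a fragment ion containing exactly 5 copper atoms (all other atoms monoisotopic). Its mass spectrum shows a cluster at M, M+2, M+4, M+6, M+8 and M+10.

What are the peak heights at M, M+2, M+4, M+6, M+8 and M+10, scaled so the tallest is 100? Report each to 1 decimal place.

Each Cu atom is independently Cu-63 (p = 0.6915) or Cu-65 (q = 0.3085); the cluster is the binomial expansion (p + q)^5.
P(M) = 0.6915^5 = 0.158111
P(M+2) = 5 × 0.6915^4 × 0.3085^1 = 0.352691
P(M+4) = 10 × 0.6915^3 × 0.3085^2 = 0.314693
P(M+6) = 10 × 0.6915^2 × 0.3085^3 = 0.140394
P(M+8) = 5 × 0.6915^1 × 0.3085^4 = 0.031317
P(M+10) = 0.3085^5 = 0.002794
The M+2 peak is largest (0.352691); scaling to 100 gives 44.8 : 100.0 : 89.2 : 39.8 : 8.9 : 0.8.

44.8 : 100.0 : 89.2 : 39.8 : 8.9 : 0.8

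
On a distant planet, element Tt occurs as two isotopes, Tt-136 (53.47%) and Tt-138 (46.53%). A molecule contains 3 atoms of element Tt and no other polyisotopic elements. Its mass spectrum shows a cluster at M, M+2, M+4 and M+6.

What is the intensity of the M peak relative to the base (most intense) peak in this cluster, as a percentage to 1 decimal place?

Binomial terms of (0.5347 + 0.4653)^3: M 0.1529, M+2 0.3991, M+4 0.3473, M+6 0.1007 → M+2 is the base peak.
P(M+2) = C(3,1) × 0.5347^2 × 0.4653^1 = 3 × 0.28590409 × 0.4653 = 0.399094 (base)
P(M) = C(3,0) × 0.5347^3 × 0.4653^0 = 1 × 0.15287292 × 1.0000 = 0.152873
Relative intensity = 0.152873 / 0.399094 × 100 = 38.3

38.3%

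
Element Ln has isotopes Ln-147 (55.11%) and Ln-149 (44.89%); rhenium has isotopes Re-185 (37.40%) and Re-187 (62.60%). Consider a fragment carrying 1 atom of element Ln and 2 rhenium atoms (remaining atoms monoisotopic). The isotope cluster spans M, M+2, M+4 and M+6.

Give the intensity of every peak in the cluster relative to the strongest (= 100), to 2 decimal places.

18.09 : 75.29 : 100.00 : 41.28

Element Ln pattern (n=1): 0.5511 : 0.4489
Rhenium pattern (n=2): 0.139876 : 0.468248 : 0.391876
Convolve the two distributions (both contribute in 2-u steps):
  M: 0.5511×0.139876 = 0.077086
  M+2: 0.5511×0.468248 + 0.4489×0.139876 = 0.320842
  M+4: 0.5511×0.391876 + 0.4489×0.468248 = 0.426159
  M+6: 0.4489×0.391876 = 0.175913
Scale to base peak (0.426159) = 100: 18.09 : 75.29 : 100.00 : 41.28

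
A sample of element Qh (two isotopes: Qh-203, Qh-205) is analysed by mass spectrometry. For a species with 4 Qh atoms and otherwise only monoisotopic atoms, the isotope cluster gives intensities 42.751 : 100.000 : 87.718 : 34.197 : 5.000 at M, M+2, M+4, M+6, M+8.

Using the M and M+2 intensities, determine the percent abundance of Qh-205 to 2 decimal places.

Let p = fractional abundance of Qh-203. I(M+2)/I(M) = [C(4,1)·p^3·(1−p)] / p^4 = 4·(1−p)/p = 100.000/42.751 = 2.3391
(1−p)/p = 2.3391/4 = 0.5848  ⇒  p = 1/(1 + 0.5848) = 0.6310
Qh-203: 63.10%, Qh-205: 36.90%.

36.90%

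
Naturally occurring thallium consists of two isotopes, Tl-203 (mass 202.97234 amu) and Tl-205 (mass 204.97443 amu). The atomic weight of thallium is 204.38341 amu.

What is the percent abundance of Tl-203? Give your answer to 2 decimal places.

29.52%

With x = fraction of Tl-203 (so Tl-205 is 1 − x):
202.97234·x + 204.97443·(1 − x) = 204.38341
(202.97234 − 204.97443)·x = 204.38341 − 204.97443
x = -0.59102 / -2.00209 = 0.29520 → 29.52% Tl-203, 70.48% Tl-205.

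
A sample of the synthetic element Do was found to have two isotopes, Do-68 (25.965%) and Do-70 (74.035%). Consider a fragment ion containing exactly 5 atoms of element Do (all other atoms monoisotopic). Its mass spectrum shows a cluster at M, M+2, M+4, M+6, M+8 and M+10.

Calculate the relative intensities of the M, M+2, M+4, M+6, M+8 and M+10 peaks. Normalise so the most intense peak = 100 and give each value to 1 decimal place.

Expanding (0.25965 + 0.74035)^5:
P(M) = 0.25965^5 = 0.001180
P(M+2) = 5 × 0.25965^4 × 0.74035^1 = 0.016825
P(M+4) = 10 × 0.25965^3 × 0.74035^2 = 0.095949
P(M+6) = 10 × 0.25965^2 × 0.74035^3 = 0.273582
P(M+8) = 5 × 0.25965^1 × 0.74035^4 = 0.390038
P(M+10) = 0.74035^5 = 0.222426
The M+8 peak is largest (0.390038); scaling to 100 gives 0.3 : 4.3 : 24.6 : 70.1 : 100.0 : 57.0.

0.3 : 4.3 : 24.6 : 70.1 : 100.0 : 57.0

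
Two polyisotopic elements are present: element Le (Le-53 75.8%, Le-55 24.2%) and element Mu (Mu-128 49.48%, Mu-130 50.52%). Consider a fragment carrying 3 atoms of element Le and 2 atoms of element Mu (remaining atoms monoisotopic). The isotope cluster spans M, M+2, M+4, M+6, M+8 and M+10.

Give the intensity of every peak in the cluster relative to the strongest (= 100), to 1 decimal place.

30.3 : 90.8 : 100.0 : 50.1 : 11.7 : 1.0

Element Le pattern (n=3): 0.43551951 : 0.41713346 : 0.13317454 : 0.01417249
Element Mu pattern (n=2): 0.24482704 : 0.49994592 : 0.25522704
Convolve the two distributions (both contribute in 2-u steps):
  M: 0.43551951×0.24482704 = 0.106627
  M+2: 0.43551951×0.49994592 + 0.41713346×0.24482704 = 0.319862
  M+4: 0.43551951×0.25522704 + 0.41713346×0.49994592 + 0.13317454×0.24482704 = 0.352305
  M+6: 0.41713346×0.25522704 + 0.13317454×0.49994592 + 0.01417249×0.24482704 = 0.176514
  M+8: 0.13317454×0.25522704 + 0.01417249×0.49994592 = 0.041075
  M+10: 0.01417249×0.25522704 = 0.003617
Scale to base peak (0.352305) = 100: 30.3 : 90.8 : 100.0 : 50.1 : 11.7 : 1.0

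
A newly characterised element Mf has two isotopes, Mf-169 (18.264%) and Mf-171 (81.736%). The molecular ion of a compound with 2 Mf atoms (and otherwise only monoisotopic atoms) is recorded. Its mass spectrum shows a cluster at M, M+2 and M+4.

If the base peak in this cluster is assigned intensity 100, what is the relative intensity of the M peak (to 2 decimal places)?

4.99

(0.18264 + 0.81736)^2 gives M 0.0334, M+2 0.2986, M+4 0.6681; the largest is M+4.
P(M+4) = C(2,2) × 0.18264^0 × 0.81736^2 = 1 × 1.0000 × 0.66807737 = 0.668077 (base)
P(M) = C(2,0) × 0.18264^2 × 0.81736^0 = 1 × 0.03335737 × 1.0000 = 0.033357
Relative intensity = 0.033357 / 0.668077 × 100 = 4.99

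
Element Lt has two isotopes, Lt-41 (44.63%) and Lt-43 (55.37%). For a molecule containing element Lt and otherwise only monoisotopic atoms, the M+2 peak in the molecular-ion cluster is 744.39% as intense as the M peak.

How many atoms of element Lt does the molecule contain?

6

With n Lt atoms, P(M+2)/P(M) = C(n,1)·p^(n−1)q / p^n = n·q/p = n · 0.5537/0.4463.
n = 7.4439 × 0.4463/0.5537 = 6.00 ≈ 6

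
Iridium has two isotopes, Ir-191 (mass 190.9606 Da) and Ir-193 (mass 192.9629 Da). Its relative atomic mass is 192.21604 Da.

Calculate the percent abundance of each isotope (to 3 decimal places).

Ir-191: 37.300%, Ir-193: 62.700%

Let x be the fractional abundance of Ir-191; then Ir-193 has abundance 1 − x.
190.9606·x + 192.9629·(1 − x) = 192.21604
(190.9606 − 192.9629)·x = 192.21604 − 192.9629
x = -0.74686 / -2.0023 = 0.37300 → 37.300% Ir-191, 62.700% Ir-193.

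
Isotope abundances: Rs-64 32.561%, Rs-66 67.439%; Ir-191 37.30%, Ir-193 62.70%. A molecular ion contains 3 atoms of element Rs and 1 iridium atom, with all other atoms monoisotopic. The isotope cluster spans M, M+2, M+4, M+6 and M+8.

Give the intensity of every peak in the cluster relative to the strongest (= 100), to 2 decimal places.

3.28 : 25.87 : 76.40 : 100.00 : 48.94

Element Rs pattern (n=3): 0.03452178 : 0.21450027 : 0.44426411 : 0.30671383
Iridium pattern (n=1): 0.3730 : 0.6270
Convolve the two distributions (both contribute in 2-u steps):
  M: 0.03452178×0.3730 = 0.012877
  M+2: 0.03452178×0.6270 + 0.21450027×0.3730 = 0.101654
  M+4: 0.21450027×0.6270 + 0.44426411×0.3730 = 0.300202
  M+6: 0.44426411×0.6270 + 0.30671383×0.3730 = 0.392958
  M+8: 0.30671383×0.6270 = 0.192310
Scale to base peak (0.392958) = 100: 3.28 : 25.87 : 76.40 : 100.00 : 48.94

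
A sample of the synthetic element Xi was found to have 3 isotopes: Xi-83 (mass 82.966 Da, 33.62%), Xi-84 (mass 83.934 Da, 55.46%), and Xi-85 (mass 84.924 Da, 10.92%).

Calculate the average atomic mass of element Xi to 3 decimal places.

83.717 Da

Weight each isotope mass by its fractional abundance: 0.3362 × 82.966 + 0.5546 × 83.934 + 0.1092 × 84.924
= 27.8932 + 46.5498 + 9.2737 = 83.7167 Da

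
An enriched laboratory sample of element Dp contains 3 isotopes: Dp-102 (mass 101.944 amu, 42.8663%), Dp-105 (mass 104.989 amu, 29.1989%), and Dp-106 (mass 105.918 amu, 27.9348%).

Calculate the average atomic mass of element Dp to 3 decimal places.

Weight each isotope mass by its fractional abundance: 0.428663 × 101.944 + 0.291989 × 104.989 + 0.279348 × 105.918
= 43.6996 + 30.6556 + 29.5880 = 103.9432 amu

103.943 amu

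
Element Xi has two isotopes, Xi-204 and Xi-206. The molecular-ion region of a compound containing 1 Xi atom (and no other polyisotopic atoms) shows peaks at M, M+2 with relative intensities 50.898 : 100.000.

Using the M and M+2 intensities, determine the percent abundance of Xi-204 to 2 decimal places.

If p is the fraction of Xi that is Xi-204, then I(M+2)/I(M) = [C(1,1)·p^0·(1−p)] / p^1 = 1·(1−p)/p = 100.000/50.898 = 1.9647
(1−p)/p = 1.9647/1 = 1.9647  ⇒  p = 1/(1 + 1.9647) = 0.3373
Xi-204: 33.73%, Xi-206: 66.27%.

33.73%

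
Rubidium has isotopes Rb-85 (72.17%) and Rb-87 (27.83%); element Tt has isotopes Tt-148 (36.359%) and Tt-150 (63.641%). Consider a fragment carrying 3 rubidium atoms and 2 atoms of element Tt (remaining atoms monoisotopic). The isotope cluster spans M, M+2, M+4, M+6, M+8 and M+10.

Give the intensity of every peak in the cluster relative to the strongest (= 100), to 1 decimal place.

13.2 : 61.6 : 100.0 : 68.3 : 20.7 : 2.3

Rubidium pattern (n=3): 0.37589809 : 0.43485841 : 0.16768892 : 0.02155458
Element Tt pattern (n=2): 0.13219769 : 0.46278462 : 0.40501769
Convolve the two distributions (both contribute in 2-u steps):
  M: 0.37589809×0.13219769 = 0.049693
  M+2: 0.37589809×0.46278462 + 0.43485841×0.13219769 = 0.231447
  M+4: 0.37589809×0.40501769 + 0.43485841×0.46278462 + 0.16768892×0.13219769 = 0.375659
  M+6: 0.43485841×0.40501769 + 0.16768892×0.46278462 + 0.02155458×0.13219769 = 0.256579
  M+8: 0.16768892×0.40501769 + 0.02155458×0.46278462 = 0.077892
  M+10: 0.02155458×0.40501769 = 0.008730
Scale to base peak (0.375659) = 100: 13.2 : 61.6 : 100.0 : 68.3 : 20.7 : 2.3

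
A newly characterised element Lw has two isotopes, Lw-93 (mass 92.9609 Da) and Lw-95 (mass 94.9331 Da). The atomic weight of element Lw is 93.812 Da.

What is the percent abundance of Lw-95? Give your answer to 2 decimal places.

Let x be the fractional abundance of Lw-93; then Lw-95 has abundance 1 − x.
92.9609·x + 94.9331·(1 − x) = 93.812
(92.9609 − 94.9331)·x = 93.812 − 94.9331
x = -1.1211 / -1.9722 = 0.56845 → 56.85% Lw-93, 43.15% Lw-95.

43.15%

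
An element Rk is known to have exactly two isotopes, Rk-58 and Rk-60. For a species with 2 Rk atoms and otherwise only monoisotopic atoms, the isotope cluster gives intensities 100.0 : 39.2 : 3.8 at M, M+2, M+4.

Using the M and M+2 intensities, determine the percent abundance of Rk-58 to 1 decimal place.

If p is the fraction of Rk that is Rk-58, then I(M+2)/I(M) = [C(2,1)·p^1·(1−p)] / p^2 = 2·(1−p)/p = 39.2/100.0 = 0.3920
(1−p)/p = 0.3920/2 = 0.1960  ⇒  p = 1/(1 + 0.1960) = 0.8361
Rk-58: 83.6%, Rk-60: 16.4%.

83.6%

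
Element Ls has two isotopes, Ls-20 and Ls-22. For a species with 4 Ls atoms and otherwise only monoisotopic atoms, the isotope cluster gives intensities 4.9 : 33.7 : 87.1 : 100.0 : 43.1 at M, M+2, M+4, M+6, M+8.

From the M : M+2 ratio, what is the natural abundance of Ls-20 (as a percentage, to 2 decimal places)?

36.77%

Let p = fractional abundance of Ls-20. I(M+2)/I(M) = [C(4,1)·p^3·(1−p)] / p^4 = 4·(1−p)/p = 33.7/4.9 = 6.8776
(1−p)/p = 6.8776/4 = 1.7194  ⇒  p = 1/(1 + 1.7194) = 0.3677
Ls-20: 36.77%, Ls-22: 63.23%.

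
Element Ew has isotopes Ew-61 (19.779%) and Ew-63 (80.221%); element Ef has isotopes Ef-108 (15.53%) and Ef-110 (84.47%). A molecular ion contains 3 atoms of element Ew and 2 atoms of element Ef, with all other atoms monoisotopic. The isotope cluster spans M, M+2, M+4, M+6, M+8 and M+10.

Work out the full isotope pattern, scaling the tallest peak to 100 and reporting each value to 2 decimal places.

0.05 : 1.05 : 9.67 : 44.08 : 100.00 : 90.30

Element Ew pattern (n=3): 0.00773772 : 0.09414949 : 0.38185785 : 0.51625493
Element Ef pattern (n=2): 0.02411809 : 0.26236382 : 0.71351809
Convolve the two distributions (both contribute in 2-u steps):
  M: 0.00773772×0.02411809 = 0.000187
  M+2: 0.00773772×0.26236382 + 0.09414949×0.02411809 = 0.004301
  M+4: 0.00773772×0.71351809 + 0.09414949×0.26236382 + 0.38185785×0.02411809 = 0.039432
  M+6: 0.09414949×0.71351809 + 0.38185785×0.26236382 + 0.51625493×0.02411809 = 0.179814
  M+8: 0.38185785×0.71351809 + 0.51625493×0.26236382 = 0.407909
  M+10: 0.51625493×0.71351809 = 0.368357
Scale to base peak (0.407909) = 100: 0.05 : 1.05 : 9.67 : 44.08 : 100.00 : 90.30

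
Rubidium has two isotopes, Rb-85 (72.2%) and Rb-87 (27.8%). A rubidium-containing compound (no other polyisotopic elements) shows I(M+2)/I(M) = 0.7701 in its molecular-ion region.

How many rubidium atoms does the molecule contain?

The M+2/M ratio from n Rb atoms is n · q/p = n · 0.278/0.722.
n = 0.7701 × 0.722/0.278 = 2.00 ≈ 2

2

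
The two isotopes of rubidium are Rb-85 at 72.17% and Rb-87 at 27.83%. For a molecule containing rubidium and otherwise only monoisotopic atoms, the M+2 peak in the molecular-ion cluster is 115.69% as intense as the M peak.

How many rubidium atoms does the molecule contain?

For n independent Rb atoms, I(M+2)/I(M) = n · (abundance Rb-87) / (abundance Rb-85) = n · 0.2783/0.7217.
n = 1.1569 × 0.7217/0.2783 = 3.00 ≈ 3

3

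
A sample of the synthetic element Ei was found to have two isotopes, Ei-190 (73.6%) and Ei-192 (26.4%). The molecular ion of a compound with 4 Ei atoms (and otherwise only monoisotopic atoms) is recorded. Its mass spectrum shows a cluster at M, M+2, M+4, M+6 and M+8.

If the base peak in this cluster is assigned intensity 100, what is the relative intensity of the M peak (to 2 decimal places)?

(0.736 + 0.264)^4 gives M 0.2934, M+2 0.4210, M+4 0.2265, M+6 0.0542, M+8 0.0049; the largest is M+2.
P(M+2) = C(4,1) × 0.736^3 × 0.264^1 = 4 × 0.39868826 × 0.2640 = 0.421015 (base)
P(M) = C(4,0) × 0.736^4 × 0.264^0 = 1 × 0.29343456 × 1.0000 = 0.293435
Relative intensity = 0.293435 / 0.421015 × 100 = 69.70

69.70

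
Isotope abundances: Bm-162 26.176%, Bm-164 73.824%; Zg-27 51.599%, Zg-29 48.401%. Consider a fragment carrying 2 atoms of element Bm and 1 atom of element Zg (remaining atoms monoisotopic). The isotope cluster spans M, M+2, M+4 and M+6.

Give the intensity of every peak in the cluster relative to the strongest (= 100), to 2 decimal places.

7.55 : 49.67 : 100.00 : 56.33

Element Bm pattern (n=2): 0.0685183 : 0.3864834 : 0.5449983
Element Zg pattern (n=1): 0.51599 : 0.48401
Convolve the two distributions (both contribute in 2-u steps):
  M: 0.0685183×0.51599 = 0.035355
  M+2: 0.0685183×0.48401 + 0.3864834×0.51599 = 0.232585
  M+4: 0.3864834×0.48401 + 0.5449983×0.51599 = 0.468276
  M+6: 0.5449983×0.48401 = 0.263785
Scale to base peak (0.468276) = 100: 7.55 : 49.67 : 100.00 : 56.33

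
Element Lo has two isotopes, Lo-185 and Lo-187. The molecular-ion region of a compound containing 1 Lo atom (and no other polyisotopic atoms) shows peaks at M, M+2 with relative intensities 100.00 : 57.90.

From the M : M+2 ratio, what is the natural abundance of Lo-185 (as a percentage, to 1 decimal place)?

Let p = fractional abundance of Lo-185. I(M+2)/I(M) = [C(1,1)·p^0·(1−p)] / p^1 = 1·(1−p)/p = 57.90/100.00 = 0.5790
(1−p)/p = 0.5790/1 = 0.5790  ⇒  p = 1/(1 + 0.5790) = 0.6333
Lo-185: 63.3%, Lo-187: 36.7%.

63.3%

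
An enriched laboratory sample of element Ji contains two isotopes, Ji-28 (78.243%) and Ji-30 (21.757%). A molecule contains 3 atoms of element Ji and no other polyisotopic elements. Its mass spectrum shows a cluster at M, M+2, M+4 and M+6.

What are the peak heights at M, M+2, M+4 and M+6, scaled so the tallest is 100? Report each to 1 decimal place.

100.0 : 83.4 : 23.2 : 2.2

The 3 Ji atoms are independent, so intensities follow the terms of (0.78243 + 0.21757)^3.
P(M) = 0.78243^3 = 0.479001
P(M+2) = 3 × 0.78243^2 × 0.21757^1 = 0.399587
P(M+4) = 3 × 0.78243^1 × 0.21757^2 = 0.111113
P(M+6) = 0.21757^3 = 0.010299
The M peak is largest (0.479001); scaling to 100 gives 100.0 : 83.4 : 23.2 : 2.2.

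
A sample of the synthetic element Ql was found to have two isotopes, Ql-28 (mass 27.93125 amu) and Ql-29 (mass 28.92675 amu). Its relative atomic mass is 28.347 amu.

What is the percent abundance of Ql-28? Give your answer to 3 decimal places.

Let x be the fractional abundance of Ql-28; then Ql-29 has abundance 1 − x.
27.93125·x + 28.92675·(1 − x) = 28.347
(27.93125 − 28.92675)·x = 28.347 − 28.92675
x = -0.57975 / -0.99550 = 0.58237 → 58.237% Ql-28, 41.763% Ql-29.

58.237%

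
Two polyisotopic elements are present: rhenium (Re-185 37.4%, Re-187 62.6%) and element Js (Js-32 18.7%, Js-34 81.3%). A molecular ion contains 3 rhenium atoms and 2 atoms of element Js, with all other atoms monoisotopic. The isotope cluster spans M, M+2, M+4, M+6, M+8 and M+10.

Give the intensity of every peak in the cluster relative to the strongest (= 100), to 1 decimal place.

0.5 : 6.9 : 35.5 : 86.5 : 100.0 : 44.4

Rhenium pattern (n=3): 0.05231362 : 0.26268713 : 0.43968487 : 0.24531438
Element Js pattern (n=2): 0.034969 : 0.304062 : 0.660969
Convolve the two distributions (both contribute in 2-u steps):
  M: 0.05231362×0.034969 = 0.001829
  M+2: 0.05231362×0.304062 + 0.26268713×0.034969 = 0.025092
  M+4: 0.05231362×0.660969 + 0.26268713×0.304062 + 0.43968487×0.034969 = 0.129826
  M+6: 0.26268713×0.660969 + 0.43968487×0.304062 + 0.24531438×0.034969 = 0.315898
  M+8: 0.43968487×0.660969 + 0.24531438×0.304062 = 0.365209
  M+10: 0.24531438×0.660969 = 0.162145
Scale to base peak (0.365209) = 100: 0.5 : 6.9 : 35.5 : 86.5 : 100.0 : 44.4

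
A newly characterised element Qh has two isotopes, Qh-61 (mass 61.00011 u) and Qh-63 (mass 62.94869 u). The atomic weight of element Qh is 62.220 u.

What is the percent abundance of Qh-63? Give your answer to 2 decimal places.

Let x be the fractional abundance of Qh-61; then Qh-63 has abundance 1 − x.
61.00011·x + 62.94869·(1 − x) = 62.220
(61.00011 − 62.94869)·x = 62.220 − 62.94869
x = -0.72869 / -1.94858 = 0.37396 → 37.40% Qh-61, 62.60% Qh-63.

62.60%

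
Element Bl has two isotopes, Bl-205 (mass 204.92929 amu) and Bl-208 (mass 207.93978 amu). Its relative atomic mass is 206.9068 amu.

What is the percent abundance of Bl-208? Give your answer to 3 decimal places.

65.687%

Writing the weighted mean with unknown fraction x of Bl-205:
204.92929·x + 207.93978·(1 − x) = 206.9068
(204.92929 − 207.93978)·x = 206.9068 − 207.93978
x = -1.03298 / -3.01049 = 0.34313 → 34.313% Bl-205, 65.687% Bl-208.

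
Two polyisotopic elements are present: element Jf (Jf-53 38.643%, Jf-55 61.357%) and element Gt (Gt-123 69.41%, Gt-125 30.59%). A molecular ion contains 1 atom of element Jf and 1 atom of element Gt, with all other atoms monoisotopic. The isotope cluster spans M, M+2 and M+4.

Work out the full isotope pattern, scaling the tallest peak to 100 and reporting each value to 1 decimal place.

49.3 : 100.0 : 34.5

Element Jf pattern (n=1): 0.38643 : 0.61357
Element Gt pattern (n=1): 0.6941 : 0.3059
Convolve the two distributions (both contribute in 2-u steps):
  M: 0.38643×0.6941 = 0.268221
  M+2: 0.38643×0.3059 + 0.61357×0.6941 = 0.544088
  M+4: 0.61357×0.3059 = 0.187691
Scale to base peak (0.544088) = 100: 49.3 : 100.0 : 34.5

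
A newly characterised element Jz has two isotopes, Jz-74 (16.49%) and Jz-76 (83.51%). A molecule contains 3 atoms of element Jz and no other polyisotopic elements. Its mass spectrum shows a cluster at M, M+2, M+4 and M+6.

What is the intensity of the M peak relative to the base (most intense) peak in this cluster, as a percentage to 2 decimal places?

(0.1649 + 0.8351)^3 gives M 0.0045, M+2 0.0681, M+4 0.3450, M+6 0.5824; the largest is M+6.
P(M+6) = C(3,3) × 0.1649^0 × 0.8351^3 = 1 × 1.0000 × 0.58239207 = 0.582392 (base)
P(M) = C(3,0) × 0.1649^3 × 0.8351^0 = 1 × 0.00448396 × 1.0000 = 0.004484
Relative intensity = 0.004484 / 0.582392 × 100 = 0.77

0.77%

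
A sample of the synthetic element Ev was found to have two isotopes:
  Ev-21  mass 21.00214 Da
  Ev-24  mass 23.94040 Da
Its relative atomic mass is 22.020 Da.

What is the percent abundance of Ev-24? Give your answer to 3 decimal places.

34.642%

Let x be the fractional abundance of Ev-21; then Ev-24 has abundance 1 − x.
21.00214·x + 23.94040·(1 − x) = 22.020
(21.00214 − 23.94040)·x = 22.020 − 23.94040
x = -1.92040 / -2.93826 = 0.65358 → 65.358% Ev-21, 34.642% Ev-24.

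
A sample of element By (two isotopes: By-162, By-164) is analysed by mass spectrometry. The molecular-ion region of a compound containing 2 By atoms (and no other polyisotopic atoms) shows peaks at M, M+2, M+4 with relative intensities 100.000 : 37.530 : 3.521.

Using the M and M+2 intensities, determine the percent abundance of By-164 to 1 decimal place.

15.8%

Let p = fractional abundance of By-162. I(M+2)/I(M) = [C(2,1)·p^1·(1−p)] / p^2 = 2·(1−p)/p = 37.530/100.000 = 0.3753
(1−p)/p = 0.3753/2 = 0.1877  ⇒  p = 1/(1 + 0.1877) = 0.8420
By-162: 84.2%, By-164: 15.8%.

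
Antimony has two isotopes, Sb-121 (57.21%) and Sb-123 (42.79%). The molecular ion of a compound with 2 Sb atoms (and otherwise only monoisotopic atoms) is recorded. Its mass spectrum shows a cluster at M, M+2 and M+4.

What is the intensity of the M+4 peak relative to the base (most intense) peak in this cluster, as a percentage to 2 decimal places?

37.40%

(0.5721 + 0.4279)^2 gives M 0.3273, M+2 0.4896, M+4 0.1831; the largest is M+2.
P(M+2) = C(2,1) × 0.5721^1 × 0.4279^1 = 2 × 0.5721 × 0.4279 = 0.489603 (base)
P(M+4) = C(2,2) × 0.5721^0 × 0.4279^2 = 1 × 1.0000 × 0.18309841 = 0.183098
Relative intensity = 0.183098 / 0.489603 × 100 = 37.40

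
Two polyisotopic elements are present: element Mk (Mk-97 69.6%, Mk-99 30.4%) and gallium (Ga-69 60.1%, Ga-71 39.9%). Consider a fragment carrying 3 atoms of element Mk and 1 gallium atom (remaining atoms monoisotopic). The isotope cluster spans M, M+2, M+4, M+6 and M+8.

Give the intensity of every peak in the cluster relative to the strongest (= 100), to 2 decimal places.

Element Mk pattern (n=3): 0.33715354 : 0.44178739 : 0.19296461 : 0.02809446
Gallium pattern (n=1): 0.6010 : 0.3990
Convolve the two distributions (both contribute in 2-u steps):
  M: 0.33715354×0.6010 = 0.202629
  M+2: 0.33715354×0.3990 + 0.44178739×0.6010 = 0.400038
  M+4: 0.44178739×0.3990 + 0.19296461×0.6010 = 0.292245
  M+6: 0.19296461×0.3990 + 0.02809446×0.6010 = 0.093878
  M+8: 0.02809446×0.3990 = 0.011210
Scale to base peak (0.400038) = 100: 50.65 : 100.00 : 73.05 : 23.47 : 2.80

50.65 : 100.00 : 73.05 : 23.47 : 2.80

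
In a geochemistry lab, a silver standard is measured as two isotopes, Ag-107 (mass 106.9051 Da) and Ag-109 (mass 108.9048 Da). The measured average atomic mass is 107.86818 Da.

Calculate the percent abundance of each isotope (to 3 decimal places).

Ag-107: 51.839%, Ag-109: 48.161%

Let x be the fractional abundance of Ag-107; then Ag-109 has abundance 1 − x.
106.9051·x + 108.9048·(1 − x) = 107.86818
(106.9051 − 108.9048)·x = 107.86818 − 108.9048
x = -1.03662 / -1.9997 = 0.51839 → 51.839% Ag-107, 48.161% Ag-109.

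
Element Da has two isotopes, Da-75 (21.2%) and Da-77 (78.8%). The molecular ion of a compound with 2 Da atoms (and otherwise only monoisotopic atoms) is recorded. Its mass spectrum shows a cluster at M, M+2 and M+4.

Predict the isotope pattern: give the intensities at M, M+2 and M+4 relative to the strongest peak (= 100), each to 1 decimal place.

Expanding (0.212 + 0.788)^2:
P(M) = 0.212^2 = 0.044944
P(M+2) = 2 × 0.212^1 × 0.788^1 = 0.334112
P(M+4) = 0.788^2 = 0.620944
The M+4 peak is largest (0.620944); scaling to 100 gives 7.2 : 53.8 : 100.0.

7.2 : 53.8 : 100.0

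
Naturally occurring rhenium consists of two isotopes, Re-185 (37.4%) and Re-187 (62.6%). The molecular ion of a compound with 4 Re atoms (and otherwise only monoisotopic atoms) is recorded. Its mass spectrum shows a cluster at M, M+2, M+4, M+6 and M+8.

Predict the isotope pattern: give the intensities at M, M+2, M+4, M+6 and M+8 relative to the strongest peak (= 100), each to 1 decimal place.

The 4 Re atoms are independent, so intensities follow the terms of (0.374 + 0.626)^4.
P(M) = 0.374^4 = 0.019565
P(M+2) = 4 × 0.374^3 × 0.626^1 = 0.130993
P(M+4) = 6 × 0.374^2 × 0.626^2 = 0.328884
P(M+6) = 4 × 0.374^1 × 0.626^3 = 0.366990
P(M+8) = 0.626^4 = 0.153567
The M+6 peak is largest (0.366990); scaling to 100 gives 5.3 : 35.7 : 89.6 : 100.0 : 41.8.

5.3 : 35.7 : 89.6 : 100.0 : 41.8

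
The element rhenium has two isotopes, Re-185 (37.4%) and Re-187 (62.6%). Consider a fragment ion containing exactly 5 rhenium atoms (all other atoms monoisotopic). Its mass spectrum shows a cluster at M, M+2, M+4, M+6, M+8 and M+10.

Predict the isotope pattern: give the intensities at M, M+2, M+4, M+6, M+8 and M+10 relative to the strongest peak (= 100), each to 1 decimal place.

Expanding (0.374 + 0.626)^5:
P(M) = 0.374^5 = 0.007317
P(M+2) = 5 × 0.374^4 × 0.626^1 = 0.061239
P(M+4) = 10 × 0.374^3 × 0.626^2 = 0.205005
P(M+6) = 10 × 0.374^2 × 0.626^3 = 0.343136
P(M+8) = 5 × 0.374^1 × 0.626^4 = 0.287170
P(M+10) = 0.626^5 = 0.096133
The M+6 peak is largest (0.343136); scaling to 100 gives 2.1 : 17.8 : 59.7 : 100.0 : 83.7 : 28.0.

2.1 : 17.8 : 59.7 : 100.0 : 83.7 : 28.0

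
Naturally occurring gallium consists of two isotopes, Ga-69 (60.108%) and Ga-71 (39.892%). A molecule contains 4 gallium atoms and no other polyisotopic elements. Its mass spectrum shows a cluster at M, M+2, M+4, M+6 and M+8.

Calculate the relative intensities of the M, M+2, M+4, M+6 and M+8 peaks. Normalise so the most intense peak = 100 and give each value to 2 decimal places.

Expanding (0.60108 + 0.39892)^4:
P(M) = 0.60108^4 = 0.130536
P(M+2) = 4 × 0.60108^3 × 0.39892^1 = 0.346531
P(M+4) = 6 × 0.60108^2 × 0.39892^2 = 0.344975
P(M+6) = 4 × 0.60108^1 × 0.39892^3 = 0.152633
P(M+8) = 0.39892^4 = 0.025325
The M+2 peak is largest (0.346531); scaling to 100 gives 37.67 : 100.00 : 99.55 : 44.05 : 7.31.

37.67 : 100.00 : 99.55 : 44.05 : 7.31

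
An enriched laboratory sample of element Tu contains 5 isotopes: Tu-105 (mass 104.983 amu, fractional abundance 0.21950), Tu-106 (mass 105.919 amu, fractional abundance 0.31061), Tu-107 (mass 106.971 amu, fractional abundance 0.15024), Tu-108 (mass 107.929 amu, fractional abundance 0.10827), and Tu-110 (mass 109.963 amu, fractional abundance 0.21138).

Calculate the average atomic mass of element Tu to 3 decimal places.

106.944 amu

The abundance-weighted mean is 0.21950 × 104.983 + 0.31061 × 105.919 + 0.15024 × 106.971 + 0.10827 × 107.929 + 0.21138 × 109.963
= 23.0438 + 32.8995 + 16.0713 + 11.6855 + 23.2440 = 106.9441 amu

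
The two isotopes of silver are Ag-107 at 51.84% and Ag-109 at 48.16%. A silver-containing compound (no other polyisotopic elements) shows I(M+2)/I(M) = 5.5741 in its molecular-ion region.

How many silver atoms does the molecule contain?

6

The M+2/M ratio from n Ag atoms is n · q/p = n · 0.4816/0.5184.
n = 5.5741 × 0.5184/0.4816 = 6.00 ≈ 6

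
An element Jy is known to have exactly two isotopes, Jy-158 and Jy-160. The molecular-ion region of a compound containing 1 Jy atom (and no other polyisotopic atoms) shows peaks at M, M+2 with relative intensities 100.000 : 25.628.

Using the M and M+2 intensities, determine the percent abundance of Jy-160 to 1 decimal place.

20.4%

Let p = fractional abundance of Jy-158. I(M+2)/I(M) = [C(1,1)·p^0·(1−p)] / p^1 = 1·(1−p)/p = 25.628/100.000 = 0.2563
(1−p)/p = 0.2563/1 = 0.2563  ⇒  p = 1/(1 + 0.2563) = 0.7960
Jy-158: 79.6%, Jy-160: 20.4%.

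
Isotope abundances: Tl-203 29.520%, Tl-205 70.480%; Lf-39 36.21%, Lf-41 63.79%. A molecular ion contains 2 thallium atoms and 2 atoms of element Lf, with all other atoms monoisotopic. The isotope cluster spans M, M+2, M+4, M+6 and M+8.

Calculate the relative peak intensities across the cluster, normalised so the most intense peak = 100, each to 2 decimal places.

Thallium pattern (n=2): 0.08714304 : 0.41611392 : 0.49674304
Element Lf pattern (n=2): 0.13111641 : 0.46196718 : 0.40691641
Convolve the two distributions (both contribute in 2-u steps):
  M: 0.08714304×0.13111641 = 0.011426
  M+2: 0.08714304×0.46196718 + 0.41611392×0.13111641 = 0.094817
  M+4: 0.08714304×0.40691641 + 0.41611392×0.46196718 + 0.49674304×0.13111641 = 0.292822
  M+6: 0.41611392×0.40691641 + 0.49674304×0.46196718 = 0.398803
  M+8: 0.49674304×0.40691641 = 0.202133
Scale to base peak (0.398803) = 100: 2.87 : 23.78 : 73.43 : 100.00 : 50.68

2.87 : 23.78 : 73.43 : 100.00 : 50.68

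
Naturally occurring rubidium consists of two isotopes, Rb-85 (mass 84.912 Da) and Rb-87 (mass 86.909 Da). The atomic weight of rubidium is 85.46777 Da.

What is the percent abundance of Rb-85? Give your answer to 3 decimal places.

72.170%

Writing the weighted mean with unknown fraction x of Rb-85:
84.912·x + 86.909·(1 − x) = 85.46777
(84.912 − 86.909)·x = 85.46777 − 86.909
x = -1.44123 / -1.997 = 0.72170 → 72.170% Rb-85, 27.830% Rb-87.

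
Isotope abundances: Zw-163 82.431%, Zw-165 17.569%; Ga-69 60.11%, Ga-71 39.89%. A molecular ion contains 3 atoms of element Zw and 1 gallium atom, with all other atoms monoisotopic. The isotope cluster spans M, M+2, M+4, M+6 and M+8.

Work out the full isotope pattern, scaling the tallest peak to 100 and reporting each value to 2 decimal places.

Element Zw pattern (n=3): 0.56010791 : 0.3581372 : 0.07633187 : 0.00542302
Gallium pattern (n=1): 0.6011 : 0.3989
Convolve the two distributions (both contribute in 2-u steps):
  M: 0.56010791×0.6011 = 0.336681
  M+2: 0.56010791×0.3989 + 0.3581372×0.6011 = 0.438703
  M+4: 0.3581372×0.3989 + 0.07633187×0.6011 = 0.188744
  M+6: 0.07633187×0.3989 + 0.00542302×0.6011 = 0.033709
  M+8: 0.00542302×0.3989 = 0.002163
Scale to base peak (0.438703) = 100: 76.74 : 100.00 : 43.02 : 7.68 : 0.49

76.74 : 100.00 : 43.02 : 7.68 : 0.49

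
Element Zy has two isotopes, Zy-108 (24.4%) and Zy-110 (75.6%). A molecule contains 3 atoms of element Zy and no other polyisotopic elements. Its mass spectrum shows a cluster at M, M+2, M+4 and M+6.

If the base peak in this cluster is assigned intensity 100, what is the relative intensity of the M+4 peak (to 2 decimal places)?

96.83

Binomial terms of (0.244 + 0.756)^3: M 0.0145, M+2 0.1350, M+4 0.4184, M+6 0.4321 → M+6 is the base peak.
P(M+6) = C(3,3) × 0.244^0 × 0.756^3 = 1 × 1.0000 × 0.43208122 = 0.432081 (base)
P(M+4) = C(3,2) × 0.244^1 × 0.756^2 = 3 × 0.2440 × 0.571536 = 0.418364
Relative intensity = 0.418364 / 0.432081 × 100 = 96.83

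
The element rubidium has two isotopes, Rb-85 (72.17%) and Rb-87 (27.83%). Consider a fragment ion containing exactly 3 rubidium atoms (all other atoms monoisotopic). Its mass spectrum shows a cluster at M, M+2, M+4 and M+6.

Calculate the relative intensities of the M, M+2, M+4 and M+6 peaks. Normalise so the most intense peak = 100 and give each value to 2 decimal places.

Each Rb atom is independently Rb-85 (p = 0.7217) or Rb-87 (q = 0.2783); the cluster is the binomial expansion (p + q)^3.
P(M) = 0.7217^3 = 0.375898
P(M+2) = 3 × 0.7217^2 × 0.2783^1 = 0.434858
P(M+4) = 3 × 0.7217^1 × 0.2783^2 = 0.167689
P(M+6) = 0.2783^3 = 0.021555
The M+2 peak is largest (0.434858); scaling to 100 gives 86.44 : 100.00 : 38.56 : 4.96.

86.44 : 100.00 : 38.56 : 4.96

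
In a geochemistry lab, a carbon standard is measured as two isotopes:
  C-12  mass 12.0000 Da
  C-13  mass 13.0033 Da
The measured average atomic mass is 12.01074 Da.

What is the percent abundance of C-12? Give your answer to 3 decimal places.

98.930%

With x = fraction of C-12 (so C-13 is 1 − x):
12.0000·x + 13.0033·(1 − x) = 12.01074
(12.0000 − 13.0033)·x = 12.01074 − 13.0033
x = -0.99256 / -1.0033 = 0.98930 → 98.930% C-12, 1.070% C-13.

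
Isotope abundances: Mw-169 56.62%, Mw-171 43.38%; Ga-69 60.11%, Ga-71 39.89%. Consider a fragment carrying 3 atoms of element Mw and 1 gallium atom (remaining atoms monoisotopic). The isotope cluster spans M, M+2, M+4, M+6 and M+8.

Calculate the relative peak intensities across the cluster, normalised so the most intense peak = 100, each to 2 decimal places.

Element Mw pattern (n=3): 0.18151378 : 0.41720599 : 0.31964669 : 0.08163354
Gallium pattern (n=1): 0.6011 : 0.3989
Convolve the two distributions (both contribute in 2-u steps):
  M: 0.18151378×0.6011 = 0.109108
  M+2: 0.18151378×0.3989 + 0.41720599×0.6011 = 0.323188
  M+4: 0.41720599×0.3989 + 0.31964669×0.6011 = 0.358563
  M+6: 0.31964669×0.3989 + 0.08163354×0.6011 = 0.176577
  M+8: 0.08163354×0.3989 = 0.032564
Scale to base peak (0.358563) = 100: 30.43 : 90.13 : 100.00 : 49.25 : 9.08

30.43 : 90.13 : 100.00 : 49.25 : 9.08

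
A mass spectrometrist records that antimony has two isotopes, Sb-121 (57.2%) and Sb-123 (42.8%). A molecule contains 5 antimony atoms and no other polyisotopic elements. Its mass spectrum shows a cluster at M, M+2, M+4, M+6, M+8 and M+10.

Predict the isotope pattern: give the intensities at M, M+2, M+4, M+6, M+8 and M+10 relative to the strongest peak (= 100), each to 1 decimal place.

Expanding (0.572 + 0.428)^5:
P(M) = 0.572^5 = 0.061232
P(M+2) = 5 × 0.572^4 × 0.428^1 = 0.229086
P(M+4) = 10 × 0.572^3 × 0.428^2 = 0.342827
P(M+6) = 10 × 0.572^2 × 0.428^3 = 0.256521
P(M+8) = 5 × 0.572^1 × 0.428^4 = 0.095971
P(M+10) = 0.428^5 = 0.014362
The M+4 peak is largest (0.342827); scaling to 100 gives 17.9 : 66.8 : 100.0 : 74.8 : 28.0 : 4.2.

17.9 : 66.8 : 100.0 : 74.8 : 28.0 : 4.2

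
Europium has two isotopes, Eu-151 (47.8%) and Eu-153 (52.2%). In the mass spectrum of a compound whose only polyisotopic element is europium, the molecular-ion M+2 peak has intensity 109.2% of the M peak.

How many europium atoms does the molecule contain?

1

For n independent Eu atoms, I(M+2)/I(M) = n · (abundance Eu-153) / (abundance Eu-151) = n · 0.522/0.478.
n = 1.092 × 0.478/0.522 = 1.00 ≈ 1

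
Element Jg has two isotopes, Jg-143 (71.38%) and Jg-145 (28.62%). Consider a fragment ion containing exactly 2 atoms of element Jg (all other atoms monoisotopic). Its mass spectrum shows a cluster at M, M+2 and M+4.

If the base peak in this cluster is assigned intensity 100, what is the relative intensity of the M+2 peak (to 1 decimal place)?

80.2

(0.7138 + 0.2862)^2 gives M 0.5095, M+2 0.4086, M+4 0.0819; the largest is M.
P(M) = C(2,0) × 0.7138^2 × 0.2862^0 = 1 × 0.50951044 × 1.0000 = 0.509510 (base)
P(M+2) = C(2,1) × 0.7138^1 × 0.2862^1 = 2 × 0.7138 × 0.2862 = 0.408579
Relative intensity = 0.408579 / 0.509510 × 100 = 80.2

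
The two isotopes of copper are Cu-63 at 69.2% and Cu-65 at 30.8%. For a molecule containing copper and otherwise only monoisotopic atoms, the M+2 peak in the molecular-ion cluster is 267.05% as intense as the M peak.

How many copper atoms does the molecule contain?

For n independent Cu atoms, I(M+2)/I(M) = n · (abundance Cu-65) / (abundance Cu-63) = n · 0.308/0.692.
n = 2.6705 × 0.692/0.308 = 6.00 ≈ 6

6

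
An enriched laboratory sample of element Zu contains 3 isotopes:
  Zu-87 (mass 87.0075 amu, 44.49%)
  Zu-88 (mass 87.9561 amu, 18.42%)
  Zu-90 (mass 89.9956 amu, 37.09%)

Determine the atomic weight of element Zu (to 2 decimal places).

88.29 amu

Weight each isotope mass by its fractional abundance: 0.4449 × 87.0075 + 0.1842 × 87.9561 + 0.3709 × 89.9956
= 38.70964 + 16.20151 + 33.37937 = 88.29052 amu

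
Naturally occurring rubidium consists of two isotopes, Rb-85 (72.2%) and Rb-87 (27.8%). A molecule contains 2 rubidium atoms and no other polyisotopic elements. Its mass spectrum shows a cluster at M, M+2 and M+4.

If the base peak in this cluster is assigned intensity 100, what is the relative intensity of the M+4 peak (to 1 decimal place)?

14.8

Term probabilities: M 0.5213, M+2 0.4014, M+4 0.0773. Base peak = M.
P(M) = C(2,0) × 0.722^2 × 0.278^0 = 1 × 0.521284 × 1.0000 = 0.521284 (base)
P(M+4) = C(2,2) × 0.722^0 × 0.278^2 = 1 × 1.0000 × 0.077284 = 0.077284
Relative intensity = 0.077284 / 0.521284 × 100 = 14.8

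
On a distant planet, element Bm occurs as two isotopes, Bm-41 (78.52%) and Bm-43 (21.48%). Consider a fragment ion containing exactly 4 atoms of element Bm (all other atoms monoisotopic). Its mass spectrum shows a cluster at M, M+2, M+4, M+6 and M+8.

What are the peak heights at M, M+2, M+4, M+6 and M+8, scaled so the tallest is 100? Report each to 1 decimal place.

91.4 : 100.0 : 41.0 : 7.5 : 0.5

Each Bm atom is independently Bm-41 (p = 0.7852) or Bm-43 (q = 0.2148); the cluster is the binomial expansion (p + q)^4.
P(M) = 0.7852^4 = 0.380120
P(M+2) = 4 × 0.7852^3 × 0.2148^1 = 0.415944
P(M+4) = 6 × 0.7852^2 × 0.2148^2 = 0.170679
P(M+6) = 4 × 0.7852^1 × 0.2148^3 = 0.031127
P(M+8) = 0.2148^4 = 0.002129
The M+2 peak is largest (0.415944); scaling to 100 gives 91.4 : 100.0 : 41.0 : 7.5 : 0.5.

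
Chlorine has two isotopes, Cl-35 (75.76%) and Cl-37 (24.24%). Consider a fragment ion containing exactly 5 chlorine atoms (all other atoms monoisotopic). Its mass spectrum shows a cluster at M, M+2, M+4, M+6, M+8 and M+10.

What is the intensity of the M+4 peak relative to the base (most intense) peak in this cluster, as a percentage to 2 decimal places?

63.99%

(0.7576 + 0.2424)^5 gives M 0.2496, M+2 0.3993, M+4 0.2555, M+6 0.0817, M+8 0.0131, M+10 0.0008; the largest is M+2.
P(M+2) = C(5,1) × 0.7576^4 × 0.2424^1 = 5 × 0.32942751 × 0.2424 = 0.399266 (base)
P(M+4) = C(5,2) × 0.7576^3 × 0.2424^2 = 10 × 0.4348304 × 0.05875776 = 0.255497
Relative intensity = 0.255497 / 0.399266 × 100 = 63.99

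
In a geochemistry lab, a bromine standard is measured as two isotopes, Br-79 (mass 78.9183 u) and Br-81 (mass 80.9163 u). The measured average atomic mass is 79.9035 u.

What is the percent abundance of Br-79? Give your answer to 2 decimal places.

50.69%

Let x be the fractional abundance of Br-79; then Br-81 has abundance 1 − x.
78.9183·x + 80.9163·(1 − x) = 79.9035
(78.9183 − 80.9163)·x = 79.9035 − 80.9163
x = -1.0128 / -1.9980 = 0.50691 → 50.69% Br-79, 49.31% Br-81.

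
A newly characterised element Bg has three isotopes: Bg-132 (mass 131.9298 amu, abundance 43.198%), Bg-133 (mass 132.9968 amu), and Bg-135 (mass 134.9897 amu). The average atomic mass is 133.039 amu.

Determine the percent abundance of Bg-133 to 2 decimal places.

The remaining 56.802% is split between Bg-133 (fraction x) and Bg-135 (fraction 0.56802 − x).
Substituting: 132.9968x + 134.9897(0.56802 − x) = 76.047964996
(132.9968 − 134.9897)x = -0.628884398  ⇒  x = 0.31556, y = 0.25246
Bg-133: 31.56%, Bg-135: 25.25%.

31.56%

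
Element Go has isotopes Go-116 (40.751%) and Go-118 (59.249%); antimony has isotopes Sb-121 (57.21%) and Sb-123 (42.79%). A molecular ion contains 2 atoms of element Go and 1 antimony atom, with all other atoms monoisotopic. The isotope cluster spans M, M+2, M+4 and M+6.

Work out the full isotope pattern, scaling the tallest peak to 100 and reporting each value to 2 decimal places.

Element Go pattern (n=2): 0.1660644 : 0.4828912 : 0.3510444
Antimony pattern (n=1): 0.5721 : 0.4279
Convolve the two distributions (both contribute in 2-u steps):
  M: 0.1660644×0.5721 = 0.095005
  M+2: 0.1660644×0.4279 + 0.4828912×0.5721 = 0.347321
  M+4: 0.4828912×0.4279 + 0.3510444×0.5721 = 0.407462
  M+6: 0.3510444×0.4279 = 0.150212
Scale to base peak (0.407462) = 100: 23.32 : 85.24 : 100.00 : 36.87

23.32 : 85.24 : 100.00 : 36.87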